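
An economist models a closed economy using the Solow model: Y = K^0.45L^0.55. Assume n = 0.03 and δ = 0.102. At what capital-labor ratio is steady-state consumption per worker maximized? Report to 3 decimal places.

Break-even investment rate: n + δ = 0.03 + 0.102 = 0.132.
Maximizing c = f(k) − (n+δ)·k gives f'(k) = n+δ, i.e. 0.45·k^(0.45−1) = 0.132, so k_gold = (0.45/0.132)^(1/0.55) ≈ 9.2989.

k_gold ≈ 9.299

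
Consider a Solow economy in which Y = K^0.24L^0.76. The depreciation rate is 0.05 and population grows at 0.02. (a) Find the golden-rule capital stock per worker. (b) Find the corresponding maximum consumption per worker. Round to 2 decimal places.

(a) k_gold ≈ 5.06; (b) c_gold ≈ 1.12

Capital per worker breaks even when investment replaces (n + δ)·k; here n + δ = 0.07.
At the golden rule the marginal product of capital equals n+δ: 0.24·k^(0.24−1) = 0.07. Solving, k_gold = (0.24/0.07)^(1/0.76) ≈ 5.0594.
y_gold = 5.0594^0.24 ≈ 1.4756; c_gold = y_gold − 0.07·k_gold ≈ 1.1215.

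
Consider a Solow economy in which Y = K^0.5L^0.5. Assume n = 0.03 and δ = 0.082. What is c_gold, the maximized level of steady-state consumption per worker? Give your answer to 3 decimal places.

c_gold ≈ 2.232

Capital per worker breaks even when investment replaces (n + δ)·k; here n + δ = 0.112.
At the golden rule the marginal product of capital equals n+δ: 0.5·k^(0.5−1) = 0.112. Solving, k_gold = (0.5/0.112)^(1/0.5) ≈ 19.9298.
y_gold = 19.9298^0.5 ≈ 4.4643.
c_gold = y_gold − (n+δ)·k_gold = 4.4643 − 0.112·19.9298 ≈ 2.2321.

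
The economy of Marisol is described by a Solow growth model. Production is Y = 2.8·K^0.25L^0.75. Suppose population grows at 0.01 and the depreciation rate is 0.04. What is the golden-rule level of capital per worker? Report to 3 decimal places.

The effective depreciation rate is n + δ = 0.01 + 0.04 = 0.05.
At the golden rule the marginal product of capital equals n+δ: 0.25·2.8·k^(0.25−1) = 0.05. Solving, k_gold = (0.25·2.8/0.05)^(1/0.75) ≈ 33.7420.

k_gold ≈ 33.742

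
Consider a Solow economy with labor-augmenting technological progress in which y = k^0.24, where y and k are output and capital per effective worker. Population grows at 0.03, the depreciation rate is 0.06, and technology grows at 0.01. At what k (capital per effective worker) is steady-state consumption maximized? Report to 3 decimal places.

k_gold ≈ 3.164

n + g + δ = 0.03 + 0.01 + 0.06 = 0.1.
Maximizing c = f(k) − (n+g+δ)·k gives f'(k) = n+g+δ, i.e. 0.24·k^(0.24−1) = 0.1, so k_gold = (0.24/0.1)^(1/0.76) ≈ 3.1643.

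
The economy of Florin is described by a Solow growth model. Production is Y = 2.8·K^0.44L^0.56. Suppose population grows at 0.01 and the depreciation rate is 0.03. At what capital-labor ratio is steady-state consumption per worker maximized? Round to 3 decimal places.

The effective depreciation rate is n + δ = 0.01 + 0.03 = 0.04.
Maximizing c = f(k) − (n+δ)·k gives f'(k) = n+δ, i.e. 0.44·2.8·k^(0.44−1) = 0.04, so k_gold = (0.44·2.8/0.04)^(1/0.56) ≈ 455.1204.

k_gold ≈ 455.120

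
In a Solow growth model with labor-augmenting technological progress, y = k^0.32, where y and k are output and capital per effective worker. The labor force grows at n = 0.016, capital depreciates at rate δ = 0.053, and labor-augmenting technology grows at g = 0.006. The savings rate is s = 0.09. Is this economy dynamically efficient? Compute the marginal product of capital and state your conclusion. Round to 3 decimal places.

Capital per effective worker breaks even when investment replaces (n + g + δ)·k; here n + g + δ = 0.075.
Steady-state k*: s·k^0.32 = 0.075·k gives k* = (0.09/0.075)^(1/0.68) ≈ 1.3075.
MPK = 0.32·1.3075^(-0.68) ≈ 0.2667.
MPK > n+g+δ = 0.075, so the economy is dynamically efficient (under-saving).

dynamically efficient; MPK ≈ 0.267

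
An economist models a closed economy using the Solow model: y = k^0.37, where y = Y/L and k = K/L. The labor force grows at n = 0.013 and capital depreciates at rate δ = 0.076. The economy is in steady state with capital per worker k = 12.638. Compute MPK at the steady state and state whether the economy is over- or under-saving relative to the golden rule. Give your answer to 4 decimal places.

Break-even investment rate: n + δ = 0.013 + 0.076 = 0.089.
MPK = 0.37·k^(0.37−1) = 0.37·12.638^(-0.63) ≈ 0.0748.
MPK < 0.089, so the economy is dynamically inefficient (over-saving).

over-saving; MPK ≈ 0.0748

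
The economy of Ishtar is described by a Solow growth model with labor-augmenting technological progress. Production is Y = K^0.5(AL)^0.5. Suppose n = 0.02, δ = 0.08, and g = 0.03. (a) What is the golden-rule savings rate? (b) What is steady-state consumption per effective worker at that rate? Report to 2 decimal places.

Break-even investment rate: n + g + δ = 0.02 + 0.03 + 0.08 = 0.13.
For Cobb-Douglas, s_gold equals capital's share: s_gold = 0.5.
Maximizing c = f(k) − (n+g+δ)·k gives f'(k) = n+g+δ, i.e. 0.5·k^(0.5−1) = 0.13, so k_gold = (0.5/0.13)^(1/0.5) ≈ 14.7929.
y_gold = 14.7929^0.5 ≈ 3.8462; c_gold = (1−0.5)·y_gold ≈ 1.9231.

(a) s_gold = 0.50; (b) c_gold ≈ 1.92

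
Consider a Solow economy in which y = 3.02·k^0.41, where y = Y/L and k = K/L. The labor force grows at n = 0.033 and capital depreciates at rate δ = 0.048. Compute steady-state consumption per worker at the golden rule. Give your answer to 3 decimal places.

The effective depreciation rate is n + δ = 0.033 + 0.048 = 0.081.
At the golden rule the marginal product of capital equals n+δ: 0.41·3.02·k^(0.41−1) = 0.081. Solving, k_gold = (0.41·3.02/0.081)^(1/0.59) ≈ 101.6946.
y_gold = 3.02·101.6946^0.41 ≈ 20.0909.
c_gold = y_gold − (n+δ)·k_gold = 20.0909 − 0.081·101.6946 ≈ 11.8536.

c_gold ≈ 11.854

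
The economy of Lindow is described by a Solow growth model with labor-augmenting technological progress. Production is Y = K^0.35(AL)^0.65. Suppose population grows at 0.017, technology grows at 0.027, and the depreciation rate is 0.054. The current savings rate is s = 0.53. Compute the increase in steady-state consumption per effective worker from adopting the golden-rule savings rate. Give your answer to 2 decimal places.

Δc ≈ 0.12

The effective depreciation rate is n + g + δ = 0.017 + 0.027 + 0.054 = 0.098.
Current steady state (s = 0.53): k* = (0.53/0.098)^(1/0.65) ≈ 13.4205, y* = 13.4205^0.35 ≈ 2.4815, c* = (1−0.53)·2.4815 ≈ 1.1663.
Setting f'(k) = n+g+δ gives 0.35·k^(0.35−1) = 0.098, hence k_gold = (0.35/0.098)^(1/0.65) ≈ 7.0880.
y_gold = 7.0880^0.35 ≈ 1.9847, c_gold = y_gold − 0.098·k_gold ≈ 1.2900.
Gain: Δc = 1.2900 − 1.1663 ≈ 0.1237.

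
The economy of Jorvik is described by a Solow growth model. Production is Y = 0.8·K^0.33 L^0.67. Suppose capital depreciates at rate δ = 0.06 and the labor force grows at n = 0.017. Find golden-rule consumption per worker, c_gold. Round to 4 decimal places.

The effective depreciation rate is n + δ = 0.017 + 0.06 = 0.077.
Golden rule sets MPK = n+δ: 0.33·0.8·k^(0.33−1) = 0.077, so k_gold = (0.33·0.8/0.077)^(1/0.67) ≈ 6.2904.
y_gold = 0.8·6.2904^0.33 ≈ 1.4678.
c_gold = y_gold − (n+δ)·k_gold = 1.4678 − 0.077·6.2904 ≈ 0.9834.

c_gold ≈ 0.9834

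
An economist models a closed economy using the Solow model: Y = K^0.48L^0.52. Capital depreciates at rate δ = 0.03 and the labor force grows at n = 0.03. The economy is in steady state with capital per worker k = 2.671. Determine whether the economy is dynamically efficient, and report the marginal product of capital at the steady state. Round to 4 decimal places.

dynamically efficient; MPK ≈ 0.2880

Break-even investment rate: n + δ = 0.03 + 0.03 = 0.06.
MPK = 0.48·k^(0.48−1) = 0.48·2.671^(-0.52) ≈ 0.2880.
MPK > 0.06, so the economy is dynamically efficient (under-saving).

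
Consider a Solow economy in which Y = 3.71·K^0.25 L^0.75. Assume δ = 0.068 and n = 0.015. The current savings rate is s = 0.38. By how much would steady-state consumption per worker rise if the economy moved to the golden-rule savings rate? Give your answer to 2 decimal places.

Δc ≈ 0.31

Capital per worker breaks even when investment replaces (n + δ)·k; here n + δ = 0.083.
Current steady state (s = 0.38): k* = (0.38·3.71/0.083)^(1/0.75) ≈ 43.6622, y* = 3.71·43.6622^0.25 ≈ 9.5367, c* = (1−0.38)·9.5367 ≈ 5.9128.
Golden rule sets MPK = n+δ: 0.25·3.71·k^(0.25−1) = 0.083, so k_gold = (0.25·3.71/0.083)^(1/0.75) ≈ 24.9832.
y_gold = 3.71·24.9832^0.25 ≈ 8.2944, c_gold = y_gold − 0.083·k_gold ≈ 6.2208.
Gain: Δc = 6.2208 − 5.9128 ≈ 0.3080.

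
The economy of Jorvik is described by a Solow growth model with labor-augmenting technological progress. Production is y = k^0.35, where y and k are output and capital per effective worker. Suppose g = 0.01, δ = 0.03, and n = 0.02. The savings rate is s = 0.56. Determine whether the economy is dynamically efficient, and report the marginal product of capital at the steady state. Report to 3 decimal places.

dynamically inefficient; MPK ≈ 0.037

Break-even investment rate: n + g + δ = 0.02 + 0.01 + 0.03 = 0.06.
Steady-state k*: s·k^0.35 = 0.06·k gives k* = (0.56/0.06)^(1/0.65) ≈ 31.0716.
MPK = 0.35·31.0716^(-0.65) ≈ 0.0375.
MPK < n+g+δ = 0.06, so the economy is dynamically inefficient (over-saving).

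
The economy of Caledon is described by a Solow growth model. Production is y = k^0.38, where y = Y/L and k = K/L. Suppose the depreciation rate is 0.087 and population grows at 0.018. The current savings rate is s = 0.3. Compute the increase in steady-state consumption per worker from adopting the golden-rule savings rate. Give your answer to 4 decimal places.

Δc ≈ 0.0317

Break-even investment rate: n + δ = 0.018 + 0.087 = 0.105.
Current steady state (s = 0.3): k* = (0.3/0.105)^(1/0.62) ≈ 5.4372, y* = 5.4372^0.38 ≈ 1.9030, c* = (1−0.3)·1.9030 ≈ 1.3321.
Maximizing c = f(k) − (n+δ)·k gives f'(k) = n+δ, i.e. 0.38·k^(0.38−1) = 0.105, so k_gold = (0.38/0.105)^(1/0.62) ≈ 7.9608.
y_gold = 7.9608^0.38 ≈ 2.1997, c_gold = y_gold − 0.105·k_gold ≈ 1.3638.
Gain: Δc = 1.3638 − 1.3321 ≈ 0.0317.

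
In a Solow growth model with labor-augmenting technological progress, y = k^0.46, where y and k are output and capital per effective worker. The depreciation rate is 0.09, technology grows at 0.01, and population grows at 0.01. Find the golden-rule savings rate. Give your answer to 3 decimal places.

The effective depreciation rate is n + g + δ = 0.01 + 0.01 + 0.09 = 0.11.
At the golden rule MPK = n+g+δ, and in any Cobb-Douglas steady state s = (n+g+δ)·k/y = MPK·k/y = capital's share 0.46.

s_gold = 0.460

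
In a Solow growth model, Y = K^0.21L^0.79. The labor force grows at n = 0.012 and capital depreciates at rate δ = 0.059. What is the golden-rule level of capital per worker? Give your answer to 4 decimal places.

The effective depreciation rate is n + δ = 0.012 + 0.059 = 0.071.
At the golden rule the marginal product of capital equals n+δ: 0.21·k^(0.21−1) = 0.071. Solving, k_gold = (0.21/0.071)^(1/0.79) ≈ 3.9460.

k_gold ≈ 3.9460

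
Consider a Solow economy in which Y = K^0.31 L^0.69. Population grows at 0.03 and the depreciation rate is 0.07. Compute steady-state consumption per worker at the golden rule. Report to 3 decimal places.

The effective depreciation rate is n + δ = 0.03 + 0.07 = 0.1.
Setting f'(k) = n+δ gives 0.31·k^(0.31−1) = 0.1, hence k_gold = (0.31/0.1)^(1/0.69) ≈ 5.1537.
y_gold = 5.1537^0.31 ≈ 1.6625.
c_gold = y_gold − (n+δ)·k_gold = 1.6625 − 0.1·5.1537 ≈ 1.1471.

c_gold ≈ 1.147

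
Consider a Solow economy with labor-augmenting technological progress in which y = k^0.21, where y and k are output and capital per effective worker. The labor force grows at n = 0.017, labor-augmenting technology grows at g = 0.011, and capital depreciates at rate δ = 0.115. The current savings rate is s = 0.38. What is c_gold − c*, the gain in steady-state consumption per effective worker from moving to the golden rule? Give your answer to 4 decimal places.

Δc ≈ 0.0710

The effective depreciation rate is n + g + δ = 0.017 + 0.011 + 0.115 = 0.143.
Current steady state (s = 0.38): k* = (0.38/0.143)^(1/0.79) ≈ 3.4457, y* = 3.4457^0.21 ≈ 1.2967, c* = (1−0.38)·1.2967 ≈ 0.8039.
Setting f'(k) = n+g+δ gives 0.21·k^(0.21−1) = 0.143, hence k_gold = (0.21/0.143)^(1/0.79) ≈ 1.6265.
y_gold = 1.6265^0.21 ≈ 1.1075, c_gold = y_gold − 0.143·k_gold ≈ 0.8750.
Gain: Δc = 0.8750 − 0.8039 ≈ 0.0710.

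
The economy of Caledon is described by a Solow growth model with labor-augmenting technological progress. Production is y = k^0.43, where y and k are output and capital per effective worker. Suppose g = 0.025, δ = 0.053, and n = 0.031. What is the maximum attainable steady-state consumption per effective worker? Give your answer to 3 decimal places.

n + g + δ = 0.031 + 0.025 + 0.053 = 0.109.
At the golden rule the marginal product of capital equals n+g+δ: 0.43·k^(0.43−1) = 0.109. Solving, k_gold = (0.43/0.109)^(1/0.57) ≈ 11.1093.
y_gold = 11.1093^0.43 ≈ 2.8161.
c_gold = y_gold − (n+g+δ)·k_gold = 2.8161 − 0.109·11.1093 ≈ 1.6052.

c_gold ≈ 1.605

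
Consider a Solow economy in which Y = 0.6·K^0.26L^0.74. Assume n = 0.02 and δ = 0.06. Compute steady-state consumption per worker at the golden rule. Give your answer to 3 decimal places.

c_gold ≈ 0.561

Break-even investment rate: n + δ = 0.02 + 0.06 = 0.08.
Setting f'(k) = n+δ gives 0.26·0.6·k^(0.26−1) = 0.08, hence k_gold = (0.26·0.6/0.08)^(1/0.74) ≈ 2.4657.
y_gold = 0.6·2.4657^0.26 ≈ 0.7587.
c_gold = y_gold − (n+δ)·k_gold = 0.7587 − 0.08·2.4657 ≈ 0.5614.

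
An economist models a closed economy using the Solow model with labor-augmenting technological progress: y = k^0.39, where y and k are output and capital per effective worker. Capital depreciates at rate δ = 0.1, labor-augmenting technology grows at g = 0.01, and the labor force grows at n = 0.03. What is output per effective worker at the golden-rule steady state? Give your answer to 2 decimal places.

y_gold ≈ 1.93

The effective depreciation rate is n + g + δ = 0.03 + 0.01 + 0.1 = 0.14.
Maximizing c = f(k) − (n+g+δ)·k gives f'(k) = n+g+δ, i.e. 0.39·k^(0.39−1) = 0.14, so k_gold = (0.39/0.14)^(1/0.61) ≈ 5.3630.
Output: y_gold = k_gold^0.39 = 5.3630^0.39 ≈ 1.9252.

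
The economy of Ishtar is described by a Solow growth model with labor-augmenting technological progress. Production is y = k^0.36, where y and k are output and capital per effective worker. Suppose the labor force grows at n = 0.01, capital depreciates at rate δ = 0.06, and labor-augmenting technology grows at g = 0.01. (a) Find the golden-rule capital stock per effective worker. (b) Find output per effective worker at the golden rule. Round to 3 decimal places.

n + g + δ = 0.01 + 0.01 + 0.06 = 0.08.
Golden rule sets MPK = n+g+δ: 0.36·k^(0.36−1) = 0.08, so k_gold = (0.36/0.08)^(1/0.64) ≈ 10.4868.
y_gold = 10.4868^0.36 ≈ 2.3304.

(a) k_gold ≈ 10.487; (b) y_gold ≈ 2.330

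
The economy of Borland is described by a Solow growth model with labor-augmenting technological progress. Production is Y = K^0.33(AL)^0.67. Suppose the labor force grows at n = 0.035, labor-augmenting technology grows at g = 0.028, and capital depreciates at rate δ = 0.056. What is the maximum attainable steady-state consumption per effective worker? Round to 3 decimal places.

The effective depreciation rate is n + g + δ = 0.035 + 0.028 + 0.056 = 0.119.
Setting f'(k) = n+g+δ gives 0.33·k^(0.33−1) = 0.119, hence k_gold = (0.33/0.119)^(1/0.67) ≈ 4.5829.
y_gold = 4.5829^0.33 ≈ 1.6526.
c_gold = y_gold − (n+g+δ)·k_gold = 1.6526 − 0.119·4.5829 ≈ 1.1073.

c_gold ≈ 1.107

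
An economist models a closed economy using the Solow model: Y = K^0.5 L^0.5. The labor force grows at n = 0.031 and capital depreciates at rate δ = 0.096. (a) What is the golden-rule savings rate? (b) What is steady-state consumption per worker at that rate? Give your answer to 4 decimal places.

(a) s_gold = 0.5000; (b) c_gold ≈ 1.9685

The effective depreciation rate is n + δ = 0.031 + 0.096 = 0.127.
For Cobb-Douglas, s_gold equals capital's share: s_gold = 0.5.
Golden rule sets MPK = n+δ: 0.5·k^(0.5−1) = 0.127, so k_gold = (0.5/0.127)^(1/0.5) ≈ 15.5000.
y_gold = 15.5000^0.5 ≈ 3.9370; c_gold = (1−0.5)·y_gold ≈ 1.9685.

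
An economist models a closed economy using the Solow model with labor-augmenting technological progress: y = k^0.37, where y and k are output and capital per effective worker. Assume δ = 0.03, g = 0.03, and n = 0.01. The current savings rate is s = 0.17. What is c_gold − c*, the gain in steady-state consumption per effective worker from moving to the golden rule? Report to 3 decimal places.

Δc ≈ 0.277

Capital per effective worker breaks even when investment replaces (n + g + δ)·k; here n + g + δ = 0.07.
Current steady state (s = 0.17): k* = (0.17/0.07)^(1/0.63) ≈ 4.0895, y* = 4.0895^0.37 ≈ 1.6839, c* = (1−0.17)·1.6839 ≈ 1.3976.
At the golden rule the marginal product of capital equals n+g+δ: 0.37·k^(0.37−1) = 0.07. Solving, k_gold = (0.37/0.07)^(1/0.63) ≈ 14.0535.
y_gold = 14.0535^0.37 ≈ 2.6588, c_gold = y_gold − 0.07·k_gold ≈ 1.6750.
Gain: Δc = 1.6750 − 1.3976 ≈ 0.2774.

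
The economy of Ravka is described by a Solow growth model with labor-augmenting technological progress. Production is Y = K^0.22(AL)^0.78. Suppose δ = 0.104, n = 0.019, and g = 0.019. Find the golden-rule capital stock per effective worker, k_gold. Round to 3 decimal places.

The effective depreciation rate is n + g + δ = 0.019 + 0.019 + 0.104 = 0.142.
At the golden rule the marginal product of capital equals n+g+δ: 0.22·k^(0.22−1) = 0.142. Solving, k_gold = (0.22/0.142)^(1/0.78) ≈ 1.7529.

k_gold ≈ 1.753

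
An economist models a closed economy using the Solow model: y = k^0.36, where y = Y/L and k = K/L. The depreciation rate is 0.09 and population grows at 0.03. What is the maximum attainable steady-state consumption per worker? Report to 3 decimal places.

c_gold ≈ 1.187

Capital per worker breaks even when investment replaces (n + δ)·k; here n + δ = 0.12.
Maximizing c = f(k) − (n+δ)·k gives f'(k) = n+δ, i.e. 0.36·k^(0.36−1) = 0.12, so k_gold = (0.36/0.12)^(1/0.64) ≈ 5.5655.
y_gold = 5.5655^0.36 ≈ 1.8552.
c_gold = y_gold − (n+δ)·k_gold = 1.8552 − 0.12·5.5655 ≈ 1.1873.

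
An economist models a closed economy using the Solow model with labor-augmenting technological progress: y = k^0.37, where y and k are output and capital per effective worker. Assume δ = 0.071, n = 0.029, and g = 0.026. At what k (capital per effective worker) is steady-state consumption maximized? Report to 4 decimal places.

The effective depreciation rate is n + g + δ = 0.029 + 0.026 + 0.071 = 0.126.
At the golden rule the marginal product of capital equals n+g+δ: 0.37·k^(0.37−1) = 0.126. Solving, k_gold = (0.37/0.126)^(1/0.63) ≈ 5.5283.

k_gold ≈ 5.5283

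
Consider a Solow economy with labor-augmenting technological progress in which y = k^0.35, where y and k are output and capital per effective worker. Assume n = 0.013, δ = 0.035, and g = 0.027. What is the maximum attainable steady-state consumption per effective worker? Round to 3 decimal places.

c_gold ≈ 1.490

Capital per effective worker breaks even when investment replaces (n + g + δ)·k; here n + g + δ = 0.075.
Maximizing c = f(k) − (n+g+δ)·k gives f'(k) = n+g+δ, i.e. 0.35·k^(0.35−1) = 0.075, so k_gold = (0.35/0.075)^(1/0.65) ≈ 10.6965.
y_gold = 10.6965^0.35 ≈ 2.2921.
c_gold = y_gold − (n+g+δ)·k_gold = 2.2921 − 0.075·10.6965 ≈ 1.4899.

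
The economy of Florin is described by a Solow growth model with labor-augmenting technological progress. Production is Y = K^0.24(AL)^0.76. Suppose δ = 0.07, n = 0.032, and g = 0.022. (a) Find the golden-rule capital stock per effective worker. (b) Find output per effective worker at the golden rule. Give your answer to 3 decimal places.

(a) k_gold ≈ 2.384; (b) y_gold ≈ 1.232

Break-even investment rate: n + g + δ = 0.032 + 0.022 + 0.07 = 0.124.
Setting f'(k) = n+g+δ gives 0.24·k^(0.24−1) = 0.124, hence k_gold = (0.24/0.124)^(1/0.76) ≈ 2.3843.
y_gold = 2.3843^0.24 ≈ 1.2319.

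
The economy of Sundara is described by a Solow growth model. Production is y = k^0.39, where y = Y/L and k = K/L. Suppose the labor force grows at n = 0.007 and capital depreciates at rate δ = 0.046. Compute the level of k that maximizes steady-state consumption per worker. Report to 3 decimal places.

The effective depreciation rate is n + δ = 0.007 + 0.046 = 0.053.
At the golden rule the marginal product of capital equals n+δ: 0.39·k^(0.39−1) = 0.053. Solving, k_gold = (0.39/0.053)^(1/0.61) ≈ 26.3612.

k_gold ≈ 26.361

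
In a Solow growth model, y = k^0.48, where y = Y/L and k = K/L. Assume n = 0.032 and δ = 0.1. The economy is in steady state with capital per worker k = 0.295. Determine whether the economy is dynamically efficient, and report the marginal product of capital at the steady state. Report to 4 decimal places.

Break-even investment rate: n + δ = 0.032 + 0.1 = 0.132.
MPK = 0.48·k^(0.48−1) = 0.48·0.295^(-0.52) ≈ 0.9056.
MPK > 0.132, so the economy is dynamically efficient (under-saving).

dynamically efficient; MPK ≈ 0.9056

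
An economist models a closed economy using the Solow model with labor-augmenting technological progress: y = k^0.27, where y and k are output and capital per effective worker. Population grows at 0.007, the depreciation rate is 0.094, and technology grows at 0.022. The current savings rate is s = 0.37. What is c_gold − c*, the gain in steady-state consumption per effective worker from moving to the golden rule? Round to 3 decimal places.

Δc ≈ 0.030

Break-even investment rate: n + g + δ = 0.007 + 0.022 + 0.094 = 0.123.
Current steady state (s = 0.37): k* = (0.37/0.123)^(1/0.73) ≈ 4.5206, y* = 4.5206^0.27 ≈ 1.5028, c* = (1−0.37)·1.5028 ≈ 0.9468.
At the golden rule the marginal product of capital equals n+g+δ: 0.27·k^(0.27−1) = 0.123. Solving, k_gold = (0.27/0.123)^(1/0.73) ≈ 2.9360.
y_gold = 2.9360^0.27 ≈ 1.3375, c_gold = y_gold − 0.123·k_gold ≈ 0.9764.
Gain: Δc = 0.9764 − 0.9468 ≈ 0.0296.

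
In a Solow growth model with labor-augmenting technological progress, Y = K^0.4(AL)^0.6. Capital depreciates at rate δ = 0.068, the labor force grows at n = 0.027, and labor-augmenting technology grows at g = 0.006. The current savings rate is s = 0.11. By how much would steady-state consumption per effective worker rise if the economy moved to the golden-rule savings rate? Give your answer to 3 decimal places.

Capital per effective worker breaks even when investment replaces (n + g + δ)·k; here n + g + δ = 0.101.
Current steady state (s = 0.11): k* = (0.11/0.101)^(1/0.6) ≈ 1.1529, y* = 1.1529^0.4 ≈ 1.0586, c* = (1−0.11)·1.0586 ≈ 0.9421.
Golden rule sets MPK = n+g+δ: 0.4·k^(0.4−1) = 0.101, so k_gold = (0.4/0.101)^(1/0.6) ≈ 9.9136.
y_gold = 9.9136^0.4 ≈ 2.5032, c_gold = y_gold − 0.101·k_gold ≈ 1.5019.
Gain: Δc = 1.5019 − 0.9421 ≈ 0.5598.

Δc ≈ 0.560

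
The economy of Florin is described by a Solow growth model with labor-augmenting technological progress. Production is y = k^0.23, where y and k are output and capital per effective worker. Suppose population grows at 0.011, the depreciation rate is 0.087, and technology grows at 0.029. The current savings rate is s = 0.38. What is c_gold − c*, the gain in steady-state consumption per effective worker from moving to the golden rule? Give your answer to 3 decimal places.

Δc ≈ 0.059

The effective depreciation rate is n + g + δ = 0.011 + 0.029 + 0.087 = 0.127.
Current steady state (s = 0.38): k* = (0.38/0.127)^(1/0.77) ≈ 4.1510, y* = 4.1510^0.23 ≈ 1.3873, c* = (1−0.38)·1.3873 ≈ 0.8601.
At the golden rule the marginal product of capital equals n+g+δ: 0.23·k^(0.23−1) = 0.127. Solving, k_gold = (0.23/0.127)^(1/0.77) ≈ 2.1626.
y_gold = 2.1626^0.23 ≈ 1.1941, c_gold = y_gold − 0.127·k_gold ≈ 0.9195.
Gain: Δc = 0.9195 − 0.8601 ≈ 0.0593.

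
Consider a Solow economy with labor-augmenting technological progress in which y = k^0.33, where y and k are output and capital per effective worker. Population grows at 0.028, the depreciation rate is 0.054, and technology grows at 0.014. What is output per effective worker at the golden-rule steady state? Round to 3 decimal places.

Capital per effective worker breaks even when investment replaces (n + g + δ)·k; here n + g + δ = 0.096.
At the golden rule the marginal product of capital equals n+g+δ: 0.33·k^(0.33−1) = 0.096. Solving, k_gold = (0.33/0.096)^(1/0.67) ≈ 6.3148.
Output: y_gold = k_gold^0.33 = 6.3148^0.33 ≈ 1.8370.

y_gold ≈ 1.837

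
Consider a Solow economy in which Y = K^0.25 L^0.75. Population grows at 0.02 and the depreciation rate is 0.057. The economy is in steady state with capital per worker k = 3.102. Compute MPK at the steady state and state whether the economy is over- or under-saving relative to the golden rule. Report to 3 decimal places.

under-saving; MPK ≈ 0.107

The effective depreciation rate is n + δ = 0.02 + 0.057 = 0.077.
MPK = 0.25·k^(0.25−1) = 0.25·3.102^(-0.75) ≈ 0.1070.
MPK > 0.077, so the economy is dynamically efficient (under-saving).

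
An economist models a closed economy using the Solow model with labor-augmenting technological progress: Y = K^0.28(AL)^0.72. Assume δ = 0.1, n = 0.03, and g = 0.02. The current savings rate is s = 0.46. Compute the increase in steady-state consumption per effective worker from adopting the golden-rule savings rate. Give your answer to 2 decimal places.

Δc ≈ 0.08

n + g + δ = 0.03 + 0.02 + 0.1 = 0.15.
Current steady state (s = 0.46): k* = (0.46/0.15)^(1/0.72) ≈ 4.7416, y* = 4.7416^0.28 ≈ 1.5462, c* = (1−0.46)·1.5462 ≈ 0.8349.
At the golden rule the marginal product of capital equals n+g+δ: 0.28·k^(0.28−1) = 0.15. Solving, k_gold = (0.28/0.15)^(1/0.72) ≈ 2.3795.
y_gold = 2.3795^0.28 ≈ 1.2747, c_gold = y_gold − 0.15·k_gold ≈ 0.9178.
Gain: Δc = 0.9178 − 0.8349 ≈ 0.0829.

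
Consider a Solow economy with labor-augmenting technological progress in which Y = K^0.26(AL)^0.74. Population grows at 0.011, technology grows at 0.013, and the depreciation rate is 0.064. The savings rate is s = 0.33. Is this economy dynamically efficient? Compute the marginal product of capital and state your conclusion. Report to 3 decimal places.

dynamically inefficient; MPK ≈ 0.069

Capital per effective worker breaks even when investment replaces (n + g + δ)·k; here n + g + δ = 0.088.
Steady-state k*: s·k^0.26 = 0.088·k gives k* = (0.33/0.088)^(1/0.74) ≈ 5.9665.
MPK = 0.26·5.9665^(-0.74) ≈ 0.0693.
MPK < n+g+δ = 0.088, so the economy is dynamically inefficient (over-saving).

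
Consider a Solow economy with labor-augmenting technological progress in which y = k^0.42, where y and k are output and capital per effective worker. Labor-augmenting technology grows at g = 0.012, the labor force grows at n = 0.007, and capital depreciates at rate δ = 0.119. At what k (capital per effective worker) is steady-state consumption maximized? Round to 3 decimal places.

n + g + δ = 0.007 + 0.012 + 0.119 = 0.138.
At the golden rule the marginal product of capital equals n+g+δ: 0.42·k^(0.42−1) = 0.138. Solving, k_gold = (0.42/0.138)^(1/0.58) ≈ 6.8139.

k_gold ≈ 6.814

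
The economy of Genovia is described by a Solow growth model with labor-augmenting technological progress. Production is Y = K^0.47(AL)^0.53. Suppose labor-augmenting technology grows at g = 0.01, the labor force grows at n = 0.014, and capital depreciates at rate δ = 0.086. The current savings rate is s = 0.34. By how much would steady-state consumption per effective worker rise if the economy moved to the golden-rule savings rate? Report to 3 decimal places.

Δc ≈ 0.126

The effective depreciation rate is n + g + δ = 0.014 + 0.01 + 0.086 = 0.11.
Current steady state (s = 0.34): k* = (0.34/0.11)^(1/0.53) ≈ 8.4080, y* = 8.4080^0.47 ≈ 2.7202, c* = (1−0.34)·2.7202 ≈ 1.7953.
Setting f'(k) = n+g+δ gives 0.47·k^(0.47−1) = 0.11, hence k_gold = (0.47/0.11)^(1/0.53) ≈ 15.4885.
y_gold = 15.4885^0.47 ≈ 3.6250, c_gold = y_gold − 0.11·k_gold ≈ 1.9212.
Gain: Δc = 1.9212 − 1.7953 ≈ 0.1259.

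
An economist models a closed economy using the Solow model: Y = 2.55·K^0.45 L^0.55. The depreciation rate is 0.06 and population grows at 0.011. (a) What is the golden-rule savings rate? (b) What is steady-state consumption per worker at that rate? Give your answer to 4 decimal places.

The effective depreciation rate is n + δ = 0.011 + 0.06 = 0.071.
For Cobb-Douglas, s_gold equals capital's share: s_gold = 0.45.
Setting f'(k) = n+δ gives 0.45·2.55·k^(0.45−1) = 0.071, hence k_gold = (0.45·2.55/0.071)^(1/0.55) ≈ 157.4934.
y_gold = 2.55·157.4934^0.45 ≈ 24.8490; c_gold = (1−0.45)·y_gold ≈ 13.6669.

(a) s_gold = 0.4500; (b) c_gold ≈ 13.6669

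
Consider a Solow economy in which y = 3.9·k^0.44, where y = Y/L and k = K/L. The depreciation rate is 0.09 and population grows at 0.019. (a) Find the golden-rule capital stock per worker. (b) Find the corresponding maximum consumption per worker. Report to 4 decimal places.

Capital per worker breaks even when investment replaces (n + δ)·k; here n + δ = 0.109.
Maximizing c = f(k) − (n+δ)·k gives f'(k) = n+δ, i.e. 0.44·3.9·k^(0.44−1) = 0.109, so k_gold = (0.44·3.9/0.109)^(1/0.56) ≈ 137.2973.
y_gold = 3.9·137.2973^0.44 ≈ 34.0123; c_gold = y_gold − 0.109·k_gold ≈ 19.0469.

(a) k_gold ≈ 137.2973; (b) c_gold ≈ 19.0469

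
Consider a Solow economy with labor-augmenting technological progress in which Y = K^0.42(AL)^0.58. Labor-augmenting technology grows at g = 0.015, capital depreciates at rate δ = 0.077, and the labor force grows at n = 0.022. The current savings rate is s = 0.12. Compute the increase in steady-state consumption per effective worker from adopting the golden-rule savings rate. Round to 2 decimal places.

n + g + δ = 0.022 + 0.015 + 0.077 = 0.114.
Current steady state (s = 0.12): k* = (0.12/0.114)^(1/0.58) ≈ 1.0925, y* = 1.0925^0.42 ≈ 1.0378, c* = (1−0.12)·1.0378 ≈ 0.9133.
At the golden rule the marginal product of capital equals n+g+δ: 0.42·k^(0.42−1) = 0.114. Solving, k_gold = (0.42/0.114)^(1/0.58) ≈ 9.4723.
y_gold = 9.4723^0.42 ≈ 2.5711, c_gold = y_gold − 0.114·k_gold ≈ 1.4912.
Gain: Δc = 1.4912 − 0.9133 ≈ 0.5779.

Δc ≈ 0.58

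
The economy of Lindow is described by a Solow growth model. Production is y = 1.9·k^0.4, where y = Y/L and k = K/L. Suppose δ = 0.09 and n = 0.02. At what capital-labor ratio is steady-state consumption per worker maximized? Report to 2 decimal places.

k_gold ≈ 25.06

Capital per worker breaks even when investment replaces (n + δ)·k; here n + δ = 0.11.
At the golden rule the marginal product of capital equals n+δ: 0.4·1.9·k^(0.4−1) = 0.11. Solving, k_gold = (0.4·1.9/0.11)^(1/0.6) ≈ 25.0631.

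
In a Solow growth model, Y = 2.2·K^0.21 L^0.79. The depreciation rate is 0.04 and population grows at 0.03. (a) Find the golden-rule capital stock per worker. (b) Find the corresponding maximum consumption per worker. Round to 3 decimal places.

Capital per worker breaks even when investment replaces (n + δ)·k; here n + δ = 0.07.
Setting f'(k) = n+δ gives 0.21·2.2·k^(0.21−1) = 0.07, hence k_gold = (0.21·2.2/0.07)^(1/0.79) ≈ 10.8993.
y_gold = 2.2·10.8993^0.21 ≈ 3.6331; c_gold = y_gold − 0.07·k_gold ≈ 2.8701.

(a) k_gold ≈ 10.899; (b) c_gold ≈ 2.870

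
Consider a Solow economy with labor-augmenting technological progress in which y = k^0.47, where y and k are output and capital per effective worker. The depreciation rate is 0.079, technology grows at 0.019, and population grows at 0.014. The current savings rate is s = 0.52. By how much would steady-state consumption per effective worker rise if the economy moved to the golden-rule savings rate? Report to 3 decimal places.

Δc ≈ 0.018

n + g + δ = 0.014 + 0.019 + 0.079 = 0.112.
Current steady state (s = 0.52): k* = (0.52/0.112)^(1/0.53) ≈ 18.1170, y* = 18.1170^0.47 ≈ 3.9021, c* = (1−0.52)·3.9021 ≈ 1.8730.
Golden rule sets MPK = n+g+δ: 0.47·k^(0.47−1) = 0.112, so k_gold = (0.47/0.112)^(1/0.53) ≈ 14.9708.
y_gold = 14.9708^0.47 ≈ 3.5675, c_gold = y_gold − 0.112·k_gold ≈ 1.8908.
Gain: Δc = 1.8908 − 1.8730 ≈ 0.0178.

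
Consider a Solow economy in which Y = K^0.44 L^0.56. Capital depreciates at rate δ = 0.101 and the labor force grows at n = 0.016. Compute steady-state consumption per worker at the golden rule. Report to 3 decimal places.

c_gold ≈ 1.586

Break-even investment rate: n + δ = 0.016 + 0.101 = 0.117.
Setting f'(k) = n+δ gives 0.44·k^(0.44−1) = 0.117, hence k_gold = (0.44/0.117)^(1/0.56) ≈ 10.6479.
y_gold = 10.6479^0.44 ≈ 2.8314.
c_gold = y_gold − (n+δ)·k_gold = 2.8314 − 0.117·10.6479 ≈ 1.5856.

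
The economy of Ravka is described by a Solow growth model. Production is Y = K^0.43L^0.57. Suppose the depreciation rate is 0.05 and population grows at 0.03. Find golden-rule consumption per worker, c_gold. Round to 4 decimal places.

c_gold ≈ 2.0270

n + δ = 0.03 + 0.05 = 0.08.
At the golden rule the marginal product of capital equals n+δ: 0.43·k^(0.43−1) = 0.08. Solving, k_gold = (0.43/0.08)^(1/0.57) ≈ 19.1146.
y_gold = 19.1146^0.43 ≈ 3.5562.
c_gold = y_gold − (n+δ)·k_gold = 3.5562 − 0.08·19.1146 ≈ 2.0270.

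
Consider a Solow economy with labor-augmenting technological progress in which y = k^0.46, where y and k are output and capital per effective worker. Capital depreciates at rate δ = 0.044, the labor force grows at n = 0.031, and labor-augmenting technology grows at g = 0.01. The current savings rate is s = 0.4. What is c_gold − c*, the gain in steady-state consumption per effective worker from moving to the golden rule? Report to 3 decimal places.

The effective depreciation rate is n + g + δ = 0.031 + 0.01 + 0.044 = 0.085.
Current steady state (s = 0.4): k* = (0.4/0.085)^(1/0.54) ≈ 17.6048, y* = 17.6048^0.46 ≈ 3.7410, c* = (1−0.4)·3.7410 ≈ 2.2446.
Golden rule sets MPK = n+g+δ: 0.46·k^(0.46−1) = 0.085, so k_gold = (0.46/0.085)^(1/0.54) ≈ 22.8053.
y_gold = 22.8053^0.46 ≈ 4.2140, c_gold = y_gold − 0.085·k_gold ≈ 2.2756.
Gain: Δc = 2.2756 − 2.2446 ≈ 0.0310.

Δc ≈ 0.031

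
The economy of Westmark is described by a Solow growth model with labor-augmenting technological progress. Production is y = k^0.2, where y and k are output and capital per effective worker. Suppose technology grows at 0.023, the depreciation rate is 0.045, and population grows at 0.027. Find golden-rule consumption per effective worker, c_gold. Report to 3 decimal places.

n + g + δ = 0.027 + 0.023 + 0.045 = 0.095.
Golden rule sets MPK = n+g+δ: 0.2·k^(0.2−1) = 0.095, so k_gold = (0.2/0.095)^(1/0.8) ≈ 2.5359.
y_gold = 2.5359^0.2 ≈ 1.2046.
c_gold = y_gold − (n+g+δ)·k_gold = 1.2046 − 0.095·2.5359 ≈ 0.9636.

c_gold ≈ 0.964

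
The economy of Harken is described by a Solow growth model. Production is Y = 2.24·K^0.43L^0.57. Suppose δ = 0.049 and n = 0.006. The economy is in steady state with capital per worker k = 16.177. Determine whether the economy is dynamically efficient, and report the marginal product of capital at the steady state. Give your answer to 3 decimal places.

n + δ = 0.006 + 0.049 = 0.055.
MPK = 0.43·2.24·k^(0.43−1) = 0.43·2.24·16.177^(-0.57) ≈ 0.1971.
MPK > 0.055, so the economy is dynamically efficient (under-saving).

dynamically efficient; MPK ≈ 0.197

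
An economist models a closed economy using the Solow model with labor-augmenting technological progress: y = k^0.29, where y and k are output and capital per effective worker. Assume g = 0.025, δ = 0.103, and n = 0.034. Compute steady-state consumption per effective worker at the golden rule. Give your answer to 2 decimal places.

Break-even investment rate: n + g + δ = 0.034 + 0.025 + 0.103 = 0.162.
Golden rule sets MPK = n+g+δ: 0.29·k^(0.29−1) = 0.162, so k_gold = (0.29/0.162)^(1/0.71) ≈ 2.2708.
y_gold = 2.2708^0.29 ≈ 1.2685.
c_gold = y_gold − (n+g+δ)·k_gold = 1.2685 − 0.162·2.2708 ≈ 0.9006.

c_gold ≈ 0.90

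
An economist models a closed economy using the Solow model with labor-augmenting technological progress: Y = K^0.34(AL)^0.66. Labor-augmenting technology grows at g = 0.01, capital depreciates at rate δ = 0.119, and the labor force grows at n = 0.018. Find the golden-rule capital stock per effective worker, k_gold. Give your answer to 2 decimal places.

k_gold ≈ 3.56

Break-even investment rate: n + g + δ = 0.018 + 0.01 + 0.119 = 0.147.
Golden rule sets MPK = n+g+δ: 0.34·k^(0.34−1) = 0.147, so k_gold = (0.34/0.147)^(1/0.66) ≈ 3.5625.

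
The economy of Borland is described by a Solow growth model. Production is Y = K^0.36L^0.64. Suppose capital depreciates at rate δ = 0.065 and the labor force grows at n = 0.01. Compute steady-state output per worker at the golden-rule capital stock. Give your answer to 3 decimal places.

Capital per worker breaks even when investment replaces (n + δ)·k; here n + δ = 0.075.
At the golden rule the marginal product of capital equals n+δ: 0.36·k^(0.36−1) = 0.075. Solving, k_gold = (0.36/0.075)^(1/0.64) ≈ 11.5995.
Output: y_gold = k_gold^0.36 = 11.5995^0.36 ≈ 2.4166.

y_gold ≈ 2.417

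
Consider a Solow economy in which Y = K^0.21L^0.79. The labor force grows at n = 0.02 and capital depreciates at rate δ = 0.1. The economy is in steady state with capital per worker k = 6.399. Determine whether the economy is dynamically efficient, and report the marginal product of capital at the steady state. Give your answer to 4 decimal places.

n + δ = 0.02 + 0.1 = 0.12.
MPK = 0.21·k^(0.21−1) = 0.21·6.399^(-0.79) ≈ 0.0485.
MPK < 0.12, so the economy is dynamically inefficient (over-saving).

dynamically inefficient; MPK ≈ 0.0485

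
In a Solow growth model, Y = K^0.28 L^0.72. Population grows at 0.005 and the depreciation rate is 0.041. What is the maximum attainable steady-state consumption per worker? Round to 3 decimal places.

Capital per worker breaks even when investment replaces (n + δ)·k; here n + δ = 0.046.
At the golden rule the marginal product of capital equals n+δ: 0.28·k^(0.28−1) = 0.046. Solving, k_gold = (0.28/0.046)^(1/0.72) ≈ 12.2870.
y_gold = 12.2870^0.28 ≈ 2.0186.
c_gold = y_gold − (n+δ)·k_gold = 2.0186 − 0.046·12.2870 ≈ 1.4534.

c_gold ≈ 1.453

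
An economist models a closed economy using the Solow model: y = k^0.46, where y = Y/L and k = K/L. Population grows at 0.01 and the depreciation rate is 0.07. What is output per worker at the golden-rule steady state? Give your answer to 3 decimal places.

n + δ = 0.01 + 0.07 = 0.08.
Setting f'(k) = n+δ gives 0.46·k^(0.46−1) = 0.08, hence k_gold = (0.46/0.08)^(1/0.54) ≈ 25.5148.
Output: y_gold = k_gold^0.46 = 25.5148^0.46 ≈ 4.4374.

y_gold ≈ 4.437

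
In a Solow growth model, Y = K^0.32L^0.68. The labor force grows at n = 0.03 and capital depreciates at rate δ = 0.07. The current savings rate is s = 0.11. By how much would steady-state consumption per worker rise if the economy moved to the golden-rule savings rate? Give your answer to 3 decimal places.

Capital per worker breaks even when investment replaces (n + δ)·k; here n + δ = 0.1.
Current steady state (s = 0.11): k* = (0.11/0.1)^(1/0.68) ≈ 1.1505, y* = 1.1505^0.32 ≈ 1.0459, c* = (1−0.11)·1.0459 ≈ 0.9308.
Golden rule sets MPK = n+δ: 0.32·k^(0.32−1) = 0.1, so k_gold = (0.32/0.1)^(1/0.68) ≈ 5.5318.
y_gold = 5.5318^0.32 ≈ 1.7287, c_gold = y_gold − 0.1·k_gold ≈ 1.1755.
Gain: Δc = 1.1755 − 0.9308 ≈ 0.2447.

Δc ≈ 0.245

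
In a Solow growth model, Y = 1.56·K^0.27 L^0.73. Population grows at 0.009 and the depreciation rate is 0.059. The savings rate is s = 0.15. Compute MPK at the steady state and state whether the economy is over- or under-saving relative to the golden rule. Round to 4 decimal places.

under-saving; MPK ≈ 0.1224

n + δ = 0.009 + 0.059 = 0.068.
Steady-state k*: s·A·k^0.27 = 0.068·k gives k* = (0.15·1.56/0.068)^(1/0.73) ≈ 5.4352.
MPK = 0.27·1.56·5.4352^(-0.73) ≈ 0.1224.
MPK > n+δ = 0.068, so the economy is dynamically efficient (under-saving).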